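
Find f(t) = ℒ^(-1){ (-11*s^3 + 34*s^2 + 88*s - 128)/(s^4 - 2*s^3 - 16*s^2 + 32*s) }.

f(t) = exp(4*t) - 4*exp(2*t) - 4 - 4*exp(-4*t)

Factor the denominator: s^4 - 2*s^3 - 16*s^2 + 32*s = s*(s - 4)*(s - 2)*(s + 4).
Partial fraction decomposition gives [-4/(s - 2)] + [1/(s - 4)] + [-4/(s + 4)] + [-4/s].
Invert each term: -4/(s - 2) ↔ -4e^(2t); 1/(s - 4) ↔ e^(4t); -4/(s + 4) ↔ -4e^(-4t); -4/(s - 0) ↔ -4e^(0t).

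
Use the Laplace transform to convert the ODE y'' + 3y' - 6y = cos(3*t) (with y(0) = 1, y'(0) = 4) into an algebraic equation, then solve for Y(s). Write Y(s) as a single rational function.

Apply the Laplace transform to the equation.
The derivative rules (L{y''} = s^2 Y - s·y(0) - y'(0) and L{y'} = sY - y(0), with y(0) = 1, y'(0) = 4) turn the left side into (s^2 + 3*s - 6)Y - (s + 7).
The right side is L{cos(3*t)} = s/(s^2 + 9).
So (s^2 + 3*s - 6)Y = s/(s^2 + 9) + (s + 7).
Isolate Y and clear denominators.

Y(s) = (s^3 + 7*s^2 + 10*s + 63)/(s^4 + 3*s^3 + 3*s^2 + 27*s - 54)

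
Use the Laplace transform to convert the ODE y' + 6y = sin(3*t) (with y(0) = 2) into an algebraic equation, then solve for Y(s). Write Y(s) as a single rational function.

Laplace-transform each side.
The derivative rules (L{y'} = sY - y(0) = sY - 2) turn the left side into (s + 6)Y - (2).
The right side is L{sin(3*t)} = 3/(s^2 + 9).
So (s + 6)Y = 3/(s^2 + 9) + (2).
Solve for Y(s) and write it as one ratio of polynomials.

Y(s) = (2*s^2 + 21)/(s^3 + 6*s^2 + 9*s + 54)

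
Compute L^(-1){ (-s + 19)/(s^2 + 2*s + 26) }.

4*exp(-t)*sin(5*t) - exp(-t)*cos(5*t)

Complete the square in the denominator: s^2 + 2*s + 26 = (s + 1)^2 + 5^2.
Split the numerator to match: -s + 19 = -1·(s + 1) + 4·5.
Invert each term: -1·(s + 1)/((s + 1)^2 + 25) ↔ -e^(-t)cos(5t); 4·5/((s + 1)^2 + 25) ↔ 4e^(-t)sin(5t).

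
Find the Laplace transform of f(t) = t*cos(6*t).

L{cos(6t)} = s/(s^2 + 36).
Then apply L{t·g(t)} = -d/ds[G(s)] with G(s) = s/(s^2 + 36):
differentiating 1 time and applying the sign gives (s - 6)*(s + 6)/(s^2 + 36)^2.

(s - 6)*(s + 6)/(s^2 + 36)^2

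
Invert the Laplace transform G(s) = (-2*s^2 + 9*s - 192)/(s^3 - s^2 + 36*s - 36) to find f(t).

Factor the denominator: s^3 - s^2 + 36*s - 36 = (s - 1)*(s^2 + 36).
Partial fraction decomposition gives [-5/(s - 1)] + [3*s/(s^2 + 36)] + [12/(s^2 + 36)].
Invert each term: -5/(s - 1) ↔ -5e^(t); 3·s/(s^2 + 36) ↔ 3cos(6t); 2·6/(s^2 + 36) ↔ 2sin(6t).

f(t) = -5*exp(t) + 2*sin(6*t) + 3*cos(6*t)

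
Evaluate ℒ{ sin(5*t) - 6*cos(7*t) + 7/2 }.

-6*s/(s^2 + 49) + 5/(s^2 + 25) + 7/(2*s)

The transform is linear, so treat each term independently.
(-6)·[L{cos(7t)} = s/(s^2 + 49)]; L{sin(5t)} = 5/(s^2 + 25); L{7/2} = (7/2)/s.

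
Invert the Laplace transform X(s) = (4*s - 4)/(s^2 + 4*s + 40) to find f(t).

f(t) = -2*exp(-2*t)*sin(6*t) + 4*exp(-2*t)*cos(6*t)

Complete the square in the denominator: s^2 + 4*s + 40 = (s + 2)^2 + 6^2.
Split the numerator to match: 4*s - 4 = 4·(s + 2) - 2·6.
Invert each term: 4·(s + 2)/((s + 2)^2 + 36) ↔ 4e^(-2t)cos(6t); -2·6/((s + 2)^2 + 36) ↔ -2e^(-2t)sin(6t).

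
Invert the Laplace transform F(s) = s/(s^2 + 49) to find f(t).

Since L{cos(7t)} = s/(s^2 + 49), the inverse is cos(7*t).

f(t) = cos(7*t)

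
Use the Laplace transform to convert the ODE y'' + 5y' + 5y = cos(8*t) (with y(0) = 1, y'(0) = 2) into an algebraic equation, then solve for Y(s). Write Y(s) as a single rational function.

Y(s) = (s^3 + 7*s^2 + 65*s + 448)/(s^4 + 5*s^3 + 69*s^2 + 320*s + 320)

Laplace-transform each side.
The derivative rules (L{y''} = s^2 Y - s·y(0) - y'(0) and L{y'} = sY - y(0), with y(0) = 1, y'(0) = 2) turn the left side into (s^2 + 5*s + 5)Y - (s + 7).
The right side is L{cos(8*t)} = s/(s^2 + 64).
So (s^2 + 5*s + 5)Y = s/(s^2 + 64) + (s + 7).
Divide through and combine into a single rational function.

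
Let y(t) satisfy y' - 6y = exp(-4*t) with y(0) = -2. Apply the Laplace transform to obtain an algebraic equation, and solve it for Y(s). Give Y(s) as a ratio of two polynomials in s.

Y(s) = (-2*s - 7)/(s^2 - 2*s - 24)

Apply the Laplace transform to the equation.
The derivative rules (L{y'} = sY - y(0) = sY - (-2)) turn the left side into (s - 6)Y - (-2).
The right side is L{exp(-4*t)} = 1/(s + 4).
So (s - 6)Y = 1/(s + 4) + (-2).
Solve for Y(s) and write it as one ratio of polynomials.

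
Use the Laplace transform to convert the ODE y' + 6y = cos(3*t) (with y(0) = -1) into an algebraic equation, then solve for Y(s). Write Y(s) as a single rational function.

Y(s) = (-s^2 + s - 9)/(s^3 + 6*s^2 + 9*s + 54)

Apply the Laplace transform to the equation.
With L{y'} = sY - y(0) = sY - (-1): the LHS transforms to (s + 6)Y - (-1).
The right side is L{cos(3*t)} = s/(s^2 + 9).
So (s + 6)Y = s/(s^2 + 9) + (-1).
Solve for Y(s) and write it as one ratio of polynomials.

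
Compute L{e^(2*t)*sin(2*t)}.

2/((s - 2)^2 + 4)

L{sin(2t)} = 2/(s^2 + 4).
By the first shifting theorem, multiplying by e^(2t) replaces s with s - 2.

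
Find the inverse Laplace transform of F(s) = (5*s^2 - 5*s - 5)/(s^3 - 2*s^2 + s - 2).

Factor the denominator: s^3 - 2*s^2 + s - 2 = (s - 2)*(s^2 + 1).
Partial fraction decomposition gives [1/(s - 2)] + [4*s/(s^2 + 1)] + [3/(s^2 + 1)].
Invert each term: 1/(s - 2) ↔ e^(2t); 4·s/(s^2 + 1) ↔ 4cos(t); 3·1/(s^2 + 1) ↔ 3sin(t).

exp(2*t) + 3*sin(t) + 4*cos(t)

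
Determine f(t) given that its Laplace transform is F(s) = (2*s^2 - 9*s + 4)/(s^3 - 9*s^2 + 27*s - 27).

f(t) = -5*t^2*exp(3*t)/2 + 3*t*exp(3*t) + 2*exp(3*t)

Factor the denominator: s^3 - 9*s^2 + 27*s - 27 = (s - 3)^3.
Partial fraction decomposition gives [2/(s - 3)] + [3/(s - 3)^2] + [-5/(s - 3)^3].
Invert each term: 2/(s - 3) ↔ 2e^(3t); 3/(s - 3)^2 ↔ 3t·e^(3t); -5/(s - 3)^3 ↔ (-5/2)t^2·e^(3t).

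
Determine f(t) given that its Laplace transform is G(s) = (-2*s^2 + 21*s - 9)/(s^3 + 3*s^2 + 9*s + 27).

Factor the denominator: s^3 + 3*s^2 + 9*s + 27 = (s + 3)*(s^2 + 9).
Partial fraction decomposition gives [-5/(s + 3)] + [3*s/(s^2 + 9)] + [12/(s^2 + 9)].
Invert each term: -5/(s + 3) ↔ -5e^(-3t); 3·s/(s^2 + 9) ↔ 3cos(3t); 4·3/(s^2 + 9) ↔ 4sin(3t).

f(t) = 4*sin(3*t) + 3*cos(3*t) - 5*exp(-3*t)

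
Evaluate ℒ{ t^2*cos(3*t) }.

L{cos(3t)} = s/(s^2 + 9).
Then apply L{t^2·g(t)} = (-1)^2 d^2/ds^2[H(s)] with H(s) = s/(s^2 + 9):
differentiating 2 times and applying the sign gives 2*s*(s^2 - 27)/(s^2 + 9)^3.

2*s*(s^2 - 27)/(s^2 + 9)^3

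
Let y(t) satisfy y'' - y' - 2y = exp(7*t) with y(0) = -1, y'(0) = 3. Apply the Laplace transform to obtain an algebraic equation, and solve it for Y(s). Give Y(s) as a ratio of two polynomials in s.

Y(s) = (-s^2 + 11*s - 27)/(s^3 - 8*s^2 + 5*s + 14)

Laplace-transform each side.
With L{y''} = s^2 Y - s·y(0) - y'(0) and L{y'} = sY - y(0), with y(0) = -1, y'(0) = 3: the LHS transforms to (s^2 - s - 2)Y - (-s + 4).
The right side is L{exp(7*t)} = 1/(s - 7).
So (s^2 - s - 2)Y = 1/(s - 7) + (-s + 4).
Divide through and combine into a single rational function.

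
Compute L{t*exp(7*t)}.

L{e^(7t)} = 1/(s - 7).
Then apply L{t·g(t)} = -d/ds[G(s)] with G(s) = 1/(s - 7):
differentiating 1 time and applying the sign gives (s - 7)^(-2).

(s - 7)^(-2)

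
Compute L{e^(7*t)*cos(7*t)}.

(s - 7)/((s - 7)^2 + 49)

L{cos(7t)} = s/(s^2 + 49).
By the first shifting theorem, multiplying by e^(7t) replaces s with s - 7.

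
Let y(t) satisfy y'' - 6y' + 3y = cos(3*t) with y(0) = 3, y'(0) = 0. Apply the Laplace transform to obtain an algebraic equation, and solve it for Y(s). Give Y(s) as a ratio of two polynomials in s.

Transform both sides with L{·}.
The derivative rules (L{y''} = s^2 Y - s·y(0) - y'(0) and L{y'} = sY - y(0), with y(0) = 3, y'(0) = 0) turn the left side into (s^2 - 6*s + 3)Y - (3*s - 18).
The right side is L{cos(3*t)} = s/(s^2 + 9).
So (s^2 - 6*s + 3)Y = s/(s^2 + 9) + (3*s - 18).
Isolate Y and clear denominators.

Y(s) = (3*s^3 - 18*s^2 + 28*s - 162)/(s^4 - 6*s^3 + 12*s^2 - 54*s + 27)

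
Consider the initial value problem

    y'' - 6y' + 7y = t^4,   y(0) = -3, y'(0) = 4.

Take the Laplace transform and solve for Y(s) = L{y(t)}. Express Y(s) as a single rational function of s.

Apply the Laplace transform to the equation.
The derivative rules (L{y''} = s^2 Y - s·y(0) - y'(0) and L{y'} = sY - y(0), with y(0) = -3, y'(0) = 4) turn the left side into (s^2 - 6*s + 7)Y - (-3*s + 22).
The right side is L{t^4} = 24/s^5.
So (s^2 - 6*s + 7)Y = 24/s^5 + (-3*s + 22).
Isolate Y and clear denominators.

Y(s) = (-3*s^6 + 22*s^5 + 24)/(s^7 - 6*s^6 + 7*s^5)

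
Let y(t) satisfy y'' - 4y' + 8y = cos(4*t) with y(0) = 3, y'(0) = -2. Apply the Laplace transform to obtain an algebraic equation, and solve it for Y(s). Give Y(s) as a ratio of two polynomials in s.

Laplace-transform each side.
With L{y''} = s^2 Y - s·y(0) - y'(0) and L{y'} = sY - y(0), with y(0) = 3, y'(0) = -2: the LHS transforms to (s^2 - 4*s + 8)Y - (3*s - 14).
The right side is L{cos(4*t)} = s/(s^2 + 16).
So (s^2 - 4*s + 8)Y = s/(s^2 + 16) + (3*s - 14).
Divide through and combine into a single rational function.

Y(s) = (3*s^3 - 14*s^2 + 49*s - 224)/(s^4 - 4*s^3 + 24*s^2 - 64*s + 128)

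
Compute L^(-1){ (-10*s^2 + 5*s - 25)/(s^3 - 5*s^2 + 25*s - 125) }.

Factor the denominator: s^3 - 5*s^2 + 25*s - 125 = (s - 5)*(s^2 + 25).
Partial fraction decomposition gives [-5/(s - 5)] + [-5*s/(s^2 + 25)] + [-20/(s^2 + 25)].
Invert each term: -5/(s - 5) ↔ -5e^(5t); -5·s/(s^2 + 25) ↔ -5cos(5t); -4·5/(s^2 + 25) ↔ -4sin(5t).

-5*exp(5*t) - 4*sin(5*t) - 5*cos(5*t)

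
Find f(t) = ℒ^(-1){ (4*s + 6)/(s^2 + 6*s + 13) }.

f(t) = -3*exp(-3*t)*sin(2*t) + 4*exp(-3*t)*cos(2*t)

Complete the square in the denominator: s^2 + 6*s + 13 = (s + 3)^2 + 2^2.
Split the numerator to match: 4*s + 6 = 4·(s + 3) - 3·2.
Invert each term: 4·(s + 3)/((s + 3)^2 + 4) ↔ 4e^(-3t)cos(2t); -3·2/((s + 3)^2 + 4) ↔ -3e^(-3t)sin(2t).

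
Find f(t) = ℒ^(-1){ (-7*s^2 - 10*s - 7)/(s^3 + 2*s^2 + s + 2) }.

Factor the denominator: s^3 + 2*s^2 + s + 2 = (s + 2)*(s^2 + 1).
Partial fraction decomposition gives [-3/(s + 2)] + [-4*s/(s^2 + 1)] + [-2/(s^2 + 1)].
Invert each term: -3/(s + 2) ↔ -3e^(-2t); -4·s/(s^2 + 1) ↔ -4cos(t); -2·1/(s^2 + 1) ↔ -2sin(t).

f(t) = -2*sin(t) - 4*cos(t) - 3*exp(-2*t)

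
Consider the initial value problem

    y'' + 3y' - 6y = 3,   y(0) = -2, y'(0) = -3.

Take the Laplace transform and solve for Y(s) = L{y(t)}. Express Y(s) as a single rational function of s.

Y(s) = (-2*s^2 - 9*s + 3)/(s^3 + 3*s^2 - 6*s)

Laplace-transform each side.
With L{y''} = s^2 Y - s·y(0) - y'(0) and L{y'} = sY - y(0), with y(0) = -2, y'(0) = -3: the LHS transforms to (s^2 + 3*s - 6)Y - (-2*s - 9).
The right side is L{3} = 3/s.
So (s^2 + 3*s - 6)Y = 3/s + (-2*s - 9).
Isolate Y and clear denominators.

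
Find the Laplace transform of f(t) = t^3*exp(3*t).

L{t^3} = 3!/s^4 = 6/s^4.
By the first shifting theorem, multiplying by e^(3t) replaces s with s - 3.

6/(s - 3)^4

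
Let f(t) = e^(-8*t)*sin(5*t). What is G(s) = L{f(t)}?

L{sin(5t)} = 5/(s^2 + 25).
By the first shifting theorem, multiplying by e^(-8t) replaces s with s + 8.

G(s) = 5/((s + 8)^2 + 25)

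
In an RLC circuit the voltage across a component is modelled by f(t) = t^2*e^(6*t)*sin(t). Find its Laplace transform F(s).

L{sin(t)} = 1/(s^2 + 1).
Multiplying by e^(6t) shifts s → s - 6, so L{e^(6*t)*sin(t)} = 1/((s - 6)^2 + 1).
Then apply L{t^2·g(t)} = (-1)^2 d^2/ds^2[G(s)] with G(s) = 1/((s - 6)^2 + 1):
differentiating 2 times and applying the sign gives 2*(3*s^2 - 36*s + 107)/(s^2 - 12*s + 37)^3.

F(s) = 2*(3*s^2 - 36*s + 107)/(s^2 - 12*s + 37)^3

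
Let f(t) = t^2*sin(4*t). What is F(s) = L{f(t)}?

L{sin(4t)} = 4/(s^2 + 16).
Then apply L{t^2·g(t)} = (-1)^2 d^2/ds^2[G(s)] with G(s) = 4/(s^2 + 16):
differentiating 2 times and applying the sign gives 8*(3*s^2 - 16)/(s^2 + 16)^3.

F(s) = 8*(3*s^2 - 16)/(s^2 + 16)^3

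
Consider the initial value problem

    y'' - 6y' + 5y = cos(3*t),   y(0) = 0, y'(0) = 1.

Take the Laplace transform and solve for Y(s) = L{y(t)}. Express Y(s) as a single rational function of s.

Y(s) = (s^2 + s + 9)/(s^4 - 6*s^3 + 14*s^2 - 54*s + 45)

Take the Laplace transform of both sides.
Using L{y''} = s^2 Y - s·y(0) - y'(0) and L{y'} = sY - y(0), with y(0) = 0, y'(0) = 1, the left side becomes (s^2 - 6*s + 5)Y - (1).
The right side is L{cos(3*t)} = s/(s^2 + 9).
So (s^2 - 6*s + 5)Y = s/(s^2 + 9) + (1).
Solve for Y(s) and write it as one ratio of polynomials.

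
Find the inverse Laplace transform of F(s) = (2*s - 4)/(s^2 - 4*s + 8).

2*exp(2*t)*cos(2*t)

Rewrite the denominator: s^2 - 4*s + 8 = (s - 2)^2 + 4.
The form in (s - 2) signals a first-shifting-theorem factor e^(2t).
Since L{cos(2t)} = s/(s^2 + 4), the inverse is e^(2*t)*cos(2*t), scaled by 2.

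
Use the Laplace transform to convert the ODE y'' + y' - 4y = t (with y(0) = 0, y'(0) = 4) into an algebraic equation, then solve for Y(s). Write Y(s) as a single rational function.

Y(s) = (4*s^2 + 1)/(s^4 + s^3 - 4*s^2)

Take the Laplace transform of both sides.
With L{y''} = s^2 Y - s·y(0) - y'(0) and L{y'} = sY - y(0), with y(0) = 0, y'(0) = 4: the LHS transforms to (s^2 + s - 4)Y - (4).
The right side is L{t} = s^(-2).
So (s^2 + s - 4)Y = s^(-2) + (4).
Isolate Y and clear denominators.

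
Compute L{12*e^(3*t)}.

12/(s - 3)

L{12} = 12/s.
By the first shifting theorem, multiplying by e^(3t) replaces s with s - 3.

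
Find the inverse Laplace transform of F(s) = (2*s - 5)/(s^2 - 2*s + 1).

-3*t*exp(t) + 2*exp(t)

Factor the denominator: s^2 - 2*s + 1 = (s - 1)^2.
Partial fraction decomposition gives [2/(s - 1)] + [-3/(s - 1)^2].
Invert each term: 2/(s - 1) ↔ 2e^(t); -3/(s - 1)^2 ↔ -3t·e^(t).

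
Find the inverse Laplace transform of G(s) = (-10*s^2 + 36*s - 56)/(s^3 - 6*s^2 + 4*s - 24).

Factor the denominator: s^3 - 6*s^2 + 4*s - 24 = (s - 6)*(s^2 + 4).
Partial fraction decomposition gives [-5/(s - 6)] + [-5*s/(s^2 + 4)] + [6/(s^2 + 4)].
Invert each term: -5/(s - 6) ↔ -5e^(6t); -5·s/(s^2 + 4) ↔ -5cos(2t); 3·2/(s^2 + 4) ↔ 3sin(2t).

-5*exp(6*t) + 3*sin(2*t) - 5*cos(2*t)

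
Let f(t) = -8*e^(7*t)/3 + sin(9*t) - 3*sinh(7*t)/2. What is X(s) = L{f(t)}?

X(s) = 9/(s^2 + 81) - 21/(2*(s^2 - 49)) - 8/(3*(s - 7))

The transform is linear, so treat each term independently.
(-8/3)·[L{e^(7t)} = 1/(s - 7)]; L{sin(9t)} = 9/(s^2 + 81); (-3/2)·[L{sinh(7t)} = 7/(s^2 - 49)].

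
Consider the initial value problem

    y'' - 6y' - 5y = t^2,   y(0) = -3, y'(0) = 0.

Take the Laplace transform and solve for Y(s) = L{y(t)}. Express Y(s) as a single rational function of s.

Y(s) = (-3*s^4 + 18*s^3 + 2)/(s^5 - 6*s^4 - 5*s^3)

Take the Laplace transform of both sides.
The derivative rules (L{y''} = s^2 Y - s·y(0) - y'(0) and L{y'} = sY - y(0), with y(0) = -3, y'(0) = 0) turn the left side into (s^2 - 6*s - 5)Y - (-3*s + 18).
The right side is L{t^2} = 2/s^3.
So (s^2 - 6*s - 5)Y = 2/s^3 + (-3*s + 18).
Solve for Y(s) and write it as one ratio of polynomials.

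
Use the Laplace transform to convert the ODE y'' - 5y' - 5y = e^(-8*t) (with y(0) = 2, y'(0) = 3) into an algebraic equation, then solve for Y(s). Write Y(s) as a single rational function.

Take the Laplace transform of both sides.
The derivative rules (L{y''} = s^2 Y - s·y(0) - y'(0) and L{y'} = sY - y(0), with y(0) = 2, y'(0) = 3) turn the left side into (s^2 - 5*s - 5)Y - (2*s - 7).
The right side is L{e^(-8*t)} = 1/(s + 8).
So (s^2 - 5*s - 5)Y = 1/(s + 8) + (2*s - 7).
Divide through and combine into a single rational function.

Y(s) = (2*s^2 + 9*s - 55)/(s^3 + 3*s^2 - 45*s - 40)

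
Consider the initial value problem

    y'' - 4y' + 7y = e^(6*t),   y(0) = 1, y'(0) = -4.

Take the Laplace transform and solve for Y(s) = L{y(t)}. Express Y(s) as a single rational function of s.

Y(s) = (s^2 - 14*s + 49)/(s^3 - 10*s^2 + 31*s - 42)

Transform both sides with L{·}.
With L{y''} = s^2 Y - s·y(0) - y'(0) and L{y'} = sY - y(0), with y(0) = 1, y'(0) = -4: the LHS transforms to (s^2 - 4*s + 7)Y - (s - 8).
The right side is L{e^(6*t)} = 1/(s - 6).
So (s^2 - 4*s + 7)Y = 1/(s - 6) + (s - 8).
Divide through and combine into a single rational function.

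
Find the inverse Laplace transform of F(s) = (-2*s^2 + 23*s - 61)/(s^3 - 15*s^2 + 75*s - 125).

2*t^2*exp(5*t) + 3*t*exp(5*t) - 2*exp(5*t)

Factor the denominator: s^3 - 15*s^2 + 75*s - 125 = (s - 5)^3.
Partial fraction decomposition gives [-2/(s - 5)] + [3/(s - 5)^2] + [4/(s - 5)^3].
Invert each term: -2/(s - 5) ↔ -2e^(5t); 3/(s - 5)^2 ↔ 3t·e^(5t); 4/(s - 5)^3 ↔ (2)t^2·e^(5t).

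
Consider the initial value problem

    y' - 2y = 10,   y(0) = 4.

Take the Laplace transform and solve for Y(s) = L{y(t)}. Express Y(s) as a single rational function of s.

Y(s) = (4*s + 10)/(s^2 - 2*s)

Transform both sides with L{·}.
Using L{y'} = sY - y(0) = sY - 4, the left side becomes (s - 2)Y - (4).
The right side is L{10} = 10/s.
So (s - 2)Y = 10/s + (4).
Solve for Y(s) and write it as one ratio of polynomials.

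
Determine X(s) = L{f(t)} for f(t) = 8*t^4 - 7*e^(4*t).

By linearity of the Laplace transform, transform each term separately.
(-7)·[L{e^(4t)} = 1/(s - 4)]; (8)·[L{t^4} = 4!/s^5 = 24/s^5].

X(s) = -7/(s - 4) + 192/s^5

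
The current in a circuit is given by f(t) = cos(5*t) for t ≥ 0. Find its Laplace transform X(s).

X(s) = s/(s^2 + 25)

L{cos(5t)} = s/(s^2 + 25).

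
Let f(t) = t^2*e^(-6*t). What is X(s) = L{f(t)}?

L{e^(-6t)} = 1/(s + 6).
Then apply L{t^2·g(t)} = (-1)^2 d^2/ds^2[G(s)] with G(s) = 1/(s + 6):
differentiating 2 times and applying the sign gives 2/(s + 6)^3.

X(s) = 2/(s + 6)^3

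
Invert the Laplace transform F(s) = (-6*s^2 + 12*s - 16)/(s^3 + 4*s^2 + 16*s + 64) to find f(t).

Factor the denominator: s^3 + 4*s^2 + 16*s + 64 = (s + 4)*(s^2 + 16).
Partial fraction decomposition gives [-5/(s + 4)] + [-s/(s^2 + 16)] + [16/(s^2 + 16)].
Invert each term: -5/(s + 4) ↔ -5e^(-4t); -1·s/(s^2 + 16) ↔ -cos(4t); 4·4/(s^2 + 16) ↔ 4sin(4t).

f(t) = 4*sin(4*t) - cos(4*t) - 5*exp(-4*t)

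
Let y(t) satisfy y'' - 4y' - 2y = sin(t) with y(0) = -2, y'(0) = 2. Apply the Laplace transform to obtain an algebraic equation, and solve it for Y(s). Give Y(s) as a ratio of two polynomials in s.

Y(s) = (-2*s^3 + 10*s^2 - 2*s + 11)/(s^4 - 4*s^3 - s^2 - 4*s - 2)

Take the Laplace transform of both sides.
With L{y''} = s^2 Y - s·y(0) - y'(0) and L{y'} = sY - y(0), with y(0) = -2, y'(0) = 2: the LHS transforms to (s^2 - 4*s - 2)Y - (-2*s + 10).
The right side is L{sin(t)} = 1/(s^2 + 1).
So (s^2 - 4*s - 2)Y = 1/(s^2 + 1) + (-2*s + 10).
Solve for Y(s) and write it as one ratio of polynomials.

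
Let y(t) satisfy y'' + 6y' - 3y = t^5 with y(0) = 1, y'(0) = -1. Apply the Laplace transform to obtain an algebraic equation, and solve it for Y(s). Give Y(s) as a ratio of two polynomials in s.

Y(s) = (s^7 + 5*s^6 + 120)/(s^8 + 6*s^7 - 3*s^6)

Transform both sides with L{·}.
Using L{y''} = s^2 Y - s·y(0) - y'(0) and L{y'} = sY - y(0), with y(0) = 1, y'(0) = -1, the left side becomes (s^2 + 6*s - 3)Y - (s + 5).
The right side is L{t^5} = 120/s^6.
So (s^2 + 6*s - 3)Y = 120/s^6 + (s + 5).
Divide through and combine into a single rational function.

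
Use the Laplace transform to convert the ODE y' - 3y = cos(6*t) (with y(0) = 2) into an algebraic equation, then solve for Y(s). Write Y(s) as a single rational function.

Take the Laplace transform of both sides.
The derivative rules (L{y'} = sY - y(0) = sY - 2) turn the left side into (s - 3)Y - (2).
The right side is L{cos(6*t)} = s/(s^2 + 36).
So (s - 3)Y = s/(s^2 + 36) + (2).
Divide through and combine into a single rational function.

Y(s) = (2*s^2 + s + 72)/(s^3 - 3*s^2 + 36*s - 108)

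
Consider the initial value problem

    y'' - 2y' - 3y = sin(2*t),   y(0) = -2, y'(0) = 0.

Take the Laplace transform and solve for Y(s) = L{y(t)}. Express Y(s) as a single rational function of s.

Laplace-transform each side.
The derivative rules (L{y''} = s^2 Y - s·y(0) - y'(0) and L{y'} = sY - y(0), with y(0) = -2, y'(0) = 0) turn the left side into (s^2 - 2*s - 3)Y - (-2*s + 4).
The right side is L{sin(2*t)} = 2/(s^2 + 4).
So (s^2 - 2*s - 3)Y = 2/(s^2 + 4) + (-2*s + 4).
Isolate Y and clear denominators.

Y(s) = (-2*s^3 + 4*s^2 - 8*s + 18)/(s^4 - 2*s^3 + s^2 - 8*s - 12)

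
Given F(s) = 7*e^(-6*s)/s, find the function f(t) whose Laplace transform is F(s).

f(t) = Heaviside(t - 6)*(7)

The factor e^(-6s) signals a time shift by c = 6 (second shifting theorem).
L{7} = 7/s, so L^-1{7/s} = 7.
Hence the inverse is u(t - 6) times that function evaluated at t - 6.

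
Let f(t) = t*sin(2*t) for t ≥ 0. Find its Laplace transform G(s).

L{sin(2t)} = 2/(s^2 + 4).
Then apply L{t·g(t)} = -d/ds[H(s)] with H(s) = 2/(s^2 + 4):
differentiating 1 time and applying the sign gives 4*s/(s^2 + 4)^2.

G(s) = 4*s/(s^2 + 4)^2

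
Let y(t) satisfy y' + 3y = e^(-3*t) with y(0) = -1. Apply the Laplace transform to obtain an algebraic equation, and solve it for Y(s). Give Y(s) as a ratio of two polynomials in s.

Laplace-transform each side.
Using L{y'} = sY - y(0) = sY - (-1), the left side becomes (s + 3)Y - (-1).
The right side is L{e^(-3*t)} = 1/(s + 3).
So (s + 3)Y = 1/(s + 3) + (-1).
Solve for Y(s) and write it as one ratio of polynomials.

Y(s) = (-s - 2)/(s^2 + 6*s + 9)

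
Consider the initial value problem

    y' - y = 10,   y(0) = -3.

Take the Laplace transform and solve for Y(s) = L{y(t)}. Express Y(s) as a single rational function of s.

Y(s) = (-3*s + 10)/(s^2 - s)

Apply the Laplace transform to the equation.
With L{y'} = sY - y(0) = sY - (-3): the LHS transforms to (s - 1)Y - (-3).
The right side is L{10} = 10/s.
So (s - 1)Y = 10/s + (-3).
Solve for Y(s) and write it as one ratio of polynomials.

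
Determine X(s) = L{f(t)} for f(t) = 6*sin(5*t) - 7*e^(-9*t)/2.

By linearity of the Laplace transform, transform each term separately.
(6)·[L{sin(5t)} = 5/(s^2 + 25)]; (-7/2)·[L{e^(-9t)} = 1/(s + 9)].

X(s) = 30/(s^2 + 25) - 7/(2*(s + 9))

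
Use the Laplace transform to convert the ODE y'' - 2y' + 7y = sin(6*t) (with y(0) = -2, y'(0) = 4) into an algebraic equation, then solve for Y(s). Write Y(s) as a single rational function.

Y(s) = (-2*s^3 + 8*s^2 - 72*s + 294)/(s^4 - 2*s^3 + 43*s^2 - 72*s + 252)

Transform both sides with L{·}.
With L{y''} = s^2 Y - s·y(0) - y'(0) and L{y'} = sY - y(0), with y(0) = -2, y'(0) = 4: the LHS transforms to (s^2 - 2*s + 7)Y - (-2*s + 8).
The right side is L{sin(6*t)} = 6/(s^2 + 36).
So (s^2 - 2*s + 7)Y = 6/(s^2 + 36) + (-2*s + 8).
Solve for Y(s) and write it as one ratio of polynomials.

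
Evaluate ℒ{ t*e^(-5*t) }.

(s + 5)^(-2)

L{e^(-5t)} = 1/(s + 5).
Then apply L{t·g(t)} = -d/ds[G(s)] with G(s) = 1/(s + 5):
differentiating 1 time and applying the sign gives (s + 5)^(-2).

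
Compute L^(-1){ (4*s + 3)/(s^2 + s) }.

Factor the denominator: s^2 + s = s*(s + 1).
Partial fraction decomposition gives [3/s] + [1/(s + 1)].
Invert each term: 3/(s - 0) ↔ 3e^(0t); 1/(s + 1) ↔ e^(-t).

3 + exp(-t)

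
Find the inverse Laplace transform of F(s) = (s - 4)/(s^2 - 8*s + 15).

Rewrite the denominator: s^2 - 8*s + 15 = (s - 4)^2 - 1.
The form in (s - 4) signals a first-shifting-theorem factor e^(4t).
Since L{cosh(t)} = s/(s^2 - 1), the inverse is e^(4*t)*cosh(t).

exp(4*t)*cosh(t)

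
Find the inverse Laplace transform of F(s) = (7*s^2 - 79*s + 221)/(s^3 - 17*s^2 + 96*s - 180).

Factor the denominator: s^3 - 17*s^2 + 96*s - 180 = (s - 6)^2*(s - 5).
Partial fraction decomposition gives [6/(s - 6)] + [-1/(s - 6)^2] + [1/(s - 5)].
Invert each term: 6/(s - 6) ↔ 6e^(6t); -1/(s - 6)^2 ↔ -t·e^(6t); 1/(s - 5) ↔ e^(5t).

-t*exp(6*t) + 6*exp(6*t) + exp(5*t)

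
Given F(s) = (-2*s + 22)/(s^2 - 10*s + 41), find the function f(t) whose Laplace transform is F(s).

Complete the square in the denominator: s^2 - 10*s + 41 = (s - 5)^2 + 4^2.
Split the numerator to match: -2*s + 22 = -2·(s - 5) + 3·4.
Invert each term: -2·(s - 5)/((s - 5)^2 + 16) ↔ -2e^(5t)cos(4t); 3·4/((s - 5)^2 + 16) ↔ 3e^(5t)sin(4t).

f(t) = 3*exp(5*t)*sin(4*t) - 2*exp(5*t)*cos(4*t)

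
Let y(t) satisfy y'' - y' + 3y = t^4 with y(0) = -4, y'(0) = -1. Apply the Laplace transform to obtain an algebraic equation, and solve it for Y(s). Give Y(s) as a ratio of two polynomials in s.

Y(s) = (-4*s^6 + 3*s^5 + 24)/(s^7 - s^6 + 3*s^5)

Transform both sides with L{·}.
With L{y''} = s^2 Y - s·y(0) - y'(0) and L{y'} = sY - y(0), with y(0) = -4, y'(0) = -1: the LHS transforms to (s^2 - s + 3)Y - (-4*s + 3).
The right side is L{t^4} = 24/s^5.
So (s^2 - s + 3)Y = 24/s^5 + (-4*s + 3).
Divide through and combine into a single rational function.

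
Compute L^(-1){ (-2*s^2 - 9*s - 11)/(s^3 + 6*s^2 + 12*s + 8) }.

-t^2*exp(-2*t)/2 - t*exp(-2*t) - 2*exp(-2*t)

Factor the denominator: s^3 + 6*s^2 + 12*s + 8 = (s + 2)^3.
Partial fraction decomposition gives [-2/(s + 2)] + [-1/(s + 2)^2] + [-1/(s + 2)^3].
Invert each term: -2/(s + 2) ↔ -2e^(-2t); -1/(s + 2)^2 ↔ -t·e^(-2t); -1/(s + 2)^3 ↔ (-1/2)t^2·e^(-2t).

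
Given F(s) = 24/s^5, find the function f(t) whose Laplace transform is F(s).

f(t) = t^4

Since L{t^4} = 4!/s^5 = 24/s^5, the inverse is t^4.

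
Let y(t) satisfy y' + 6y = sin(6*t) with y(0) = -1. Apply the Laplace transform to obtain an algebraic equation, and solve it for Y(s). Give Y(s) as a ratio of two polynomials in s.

Apply the Laplace transform to the equation.
With L{y'} = sY - y(0) = sY - (-1): the LHS transforms to (s + 6)Y - (-1).
The right side is L{sin(6*t)} = 6/(s^2 + 36).
So (s + 6)Y = 6/(s^2 + 36) + (-1).
Divide through and combine into a single rational function.

Y(s) = (-s^2 - 30)/(s^3 + 6*s^2 + 36*s + 216)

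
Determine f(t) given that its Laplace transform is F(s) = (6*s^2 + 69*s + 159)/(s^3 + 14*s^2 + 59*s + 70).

f(t) = 3*exp(-2*t) + 6*exp(-5*t) - 3*exp(-7*t)

Factor the denominator: s^3 + 14*s^2 + 59*s + 70 = (s + 2)*(s + 5)*(s + 7).
Partial fraction decomposition gives [-3/(s + 7)] + [6/(s + 5)] + [3/(s + 2)].
Invert each term: -3/(s + 7) ↔ -3e^(-7t); 6/(s + 5) ↔ 6e^(-5t); 3/(s + 2) ↔ 3e^(-2t).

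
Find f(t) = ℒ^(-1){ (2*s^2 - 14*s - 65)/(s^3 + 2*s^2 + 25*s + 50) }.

Factor the denominator: s^3 + 2*s^2 + 25*s + 50 = (s + 2)*(s^2 + 25).
Partial fraction decomposition gives [-1/(s + 2)] + [3*s/(s^2 + 25)] + [-20/(s^2 + 25)].
Invert each term: -1/(s + 2) ↔ -e^(-2t); 3·s/(s^2 + 25) ↔ 3cos(5t); -4·5/(s^2 + 25) ↔ -4sin(5t).

f(t) = -4*sin(5*t) + 3*cos(5*t) - exp(-2*t)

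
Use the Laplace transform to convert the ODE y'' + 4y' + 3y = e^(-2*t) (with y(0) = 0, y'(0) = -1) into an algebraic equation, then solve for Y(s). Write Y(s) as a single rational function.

Laplace-transform each side.
Using L{y''} = s^2 Y - s·y(0) - y'(0) and L{y'} = sY - y(0), with y(0) = 0, y'(0) = -1, the left side becomes (s^2 + 4*s + 3)Y - (-1).
The right side is L{e^(-2*t)} = 1/(s + 2).
So (s^2 + 4*s + 3)Y = 1/(s + 2) + (-1).
Solve for Y(s) and write it as one ratio of polynomials.

Y(s) = -1/(s^2 + 5*s + 6)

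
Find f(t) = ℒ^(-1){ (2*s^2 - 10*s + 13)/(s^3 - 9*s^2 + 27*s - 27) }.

f(t) = t^2*exp(3*t)/2 + 2*t*exp(3*t) + 2*exp(3*t)

Factor the denominator: s^3 - 9*s^2 + 27*s - 27 = (s - 3)^3.
Partial fraction decomposition gives [2/(s - 3)] + [2/(s - 3)^2] + [(s - 3)^(-3)].
Invert each term: 2/(s - 3) ↔ 2e^(3t); 2/(s - 3)^2 ↔ 2t·e^(3t); 1/(s - 3)^3 ↔ (1/2)t^2·e^(3t).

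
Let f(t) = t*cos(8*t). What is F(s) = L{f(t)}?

F(s) = (s - 8)*(s + 8)/(s^2 + 64)^2

L{cos(8t)} = s/(s^2 + 64).
Then apply L{t·g(t)} = -d/ds[G(s)] with G(s) = s/(s^2 + 64):
differentiating 1 time and applying the sign gives (s - 8)*(s + 8)/(s^2 + 64)^2.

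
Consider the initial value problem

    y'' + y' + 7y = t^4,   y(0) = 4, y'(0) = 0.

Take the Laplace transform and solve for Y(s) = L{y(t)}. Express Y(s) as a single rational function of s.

Transform both sides with L{·}.
With L{y''} = s^2 Y - s·y(0) - y'(0) and L{y'} = sY - y(0), with y(0) = 4, y'(0) = 0: the LHS transforms to (s^2 + s + 7)Y - (4*s + 4).
The right side is L{t^4} = 24/s^5.
So (s^2 + s + 7)Y = 24/s^5 + (4*s + 4).
Divide through and combine into a single rational function.

Y(s) = (4*s^6 + 4*s^5 + 24)/(s^7 + s^6 + 7*s^5)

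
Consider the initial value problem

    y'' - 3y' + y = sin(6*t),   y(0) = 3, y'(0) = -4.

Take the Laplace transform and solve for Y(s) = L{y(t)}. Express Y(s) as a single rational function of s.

Transform both sides with L{·}.
With L{y''} = s^2 Y - s·y(0) - y'(0) and L{y'} = sY - y(0), with y(0) = 3, y'(0) = -4: the LHS transforms to (s^2 - 3*s + 1)Y - (3*s - 13).
The right side is L{sin(6*t)} = 6/(s^2 + 36).
So (s^2 - 3*s + 1)Y = 6/(s^2 + 36) + (3*s - 13).
Isolate Y and clear denominators.

Y(s) = (3*s^3 - 13*s^2 + 108*s - 462)/(s^4 - 3*s^3 + 37*s^2 - 108*s + 36)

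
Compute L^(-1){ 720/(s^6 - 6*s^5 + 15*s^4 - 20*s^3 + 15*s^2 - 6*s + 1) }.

Rewrite the denominator: s^6 - 6*s^5 + 15*s^4 - 20*s^3 + 15*s^2 - 6*s + 1 = (s - 1)^6.
The form in (s - 1) signals a first-shifting-theorem factor e^(t).
Since L{t^5} = 5!/s^6 = 120/s^6, the inverse is t^5*e^(t), scaled by 6.

6*t^5*exp(t)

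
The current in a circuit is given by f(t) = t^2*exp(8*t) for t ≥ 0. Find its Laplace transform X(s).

X(s) = 2/(s - 8)^3

L{e^(8t)} = 1/(s - 8).
Then apply L{t^2·g(t)} = (-1)^2 d^2/ds^2[G(s)] with G(s) = 1/(s - 8):
differentiating 2 times and applying the sign gives 2/(s - 8)^3.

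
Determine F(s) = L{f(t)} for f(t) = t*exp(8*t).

L{e^(8t)} = 1/(s - 8).
Then apply L{t·g(t)} = -d/ds[G(s)] with G(s) = 1/(s - 8):
differentiating 1 time and applying the sign gives (s - 8)^(-2).

F(s) = (s - 8)^(-2)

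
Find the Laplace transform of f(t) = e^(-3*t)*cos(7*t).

L{cos(7t)} = s/(s^2 + 49).
By the first shifting theorem, multiplying by e^(-3t) replaces s with s + 3.

(s + 3)/((s + 3)^2 + 49)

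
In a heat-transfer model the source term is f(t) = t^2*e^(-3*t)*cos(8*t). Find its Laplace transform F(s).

L{cos(8t)} = s/(s^2 + 64).
Multiplying by e^(-3t) shifts s → s + 3, so L{e^(-3*t)*cos(8*t)} = (s + 3)/((s + 3)^2 + 64).
Then apply L{t^2·g(t)} = (-1)^2 d^2/ds^2[G(s)] with G(s) = (s + 3)/((s + 3)^2 + 64):
differentiating 2 times and applying the sign gives 2*(s + 3)*(s^2 + 6*s - 183)/(s^2 + 6*s + 73)^3.

F(s) = 2*(s + 3)*(s^2 + 6*s - 183)/(s^2 + 6*s + 73)^3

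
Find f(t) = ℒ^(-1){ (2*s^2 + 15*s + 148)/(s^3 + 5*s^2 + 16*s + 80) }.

f(t) = 5*sin(4*t) - cos(4*t) + 3*exp(-5*t)

Factor the denominator: s^3 + 5*s^2 + 16*s + 80 = (s + 5)*(s^2 + 16).
Partial fraction decomposition gives [3/(s + 5)] + [-s/(s^2 + 16)] + [20/(s^2 + 16)].
Invert each term: 3/(s + 5) ↔ 3e^(-5t); -1·s/(s^2 + 16) ↔ -cos(4t); 5·4/(s^2 + 16) ↔ 5sin(4t).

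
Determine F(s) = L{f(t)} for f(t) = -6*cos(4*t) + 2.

The transform is linear, so treat each term independently.
L{2} = 2/s; (-6)·[L{cos(4t)} = s/(s^2 + 16)].

F(s) = -6*s/(s^2 + 16) + 2/s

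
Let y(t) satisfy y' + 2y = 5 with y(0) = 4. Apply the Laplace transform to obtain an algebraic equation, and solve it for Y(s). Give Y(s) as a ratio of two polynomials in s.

Take the Laplace transform of both sides.
Using L{y'} = sY - y(0) = sY - 4, the left side becomes (s + 2)Y - (4).
The right side is L{5} = 5/s.
So (s + 2)Y = 5/s + (4).
Divide through and combine into a single rational function.

Y(s) = (4*s + 5)/(s^2 + 2*s)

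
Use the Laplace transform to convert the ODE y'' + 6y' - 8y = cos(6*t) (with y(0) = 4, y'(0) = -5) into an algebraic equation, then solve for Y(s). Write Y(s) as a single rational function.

Y(s) = (4*s^3 + 19*s^2 + 145*s + 684)/(s^4 + 6*s^3 + 28*s^2 + 216*s - 288)

Laplace-transform each side.
With L{y''} = s^2 Y - s·y(0) - y'(0) and L{y'} = sY - y(0), with y(0) = 4, y'(0) = -5: the LHS transforms to (s^2 + 6*s - 8)Y - (4*s + 19).
The right side is L{cos(6*t)} = s/(s^2 + 36).
So (s^2 + 6*s - 8)Y = s/(s^2 + 36) + (4*s + 19).
Divide through and combine into a single rational function.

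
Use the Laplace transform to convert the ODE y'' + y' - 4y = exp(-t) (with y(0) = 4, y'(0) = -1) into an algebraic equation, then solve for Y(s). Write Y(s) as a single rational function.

Y(s) = (4*s^2 + 7*s + 4)/(s^3 + 2*s^2 - 3*s - 4)

Take the Laplace transform of both sides.
Using L{y''} = s^2 Y - s·y(0) - y'(0) and L{y'} = sY - y(0), with y(0) = 4, y'(0) = -1, the left side becomes (s^2 + s - 4)Y - (4*s + 3).
The right side is L{exp(-t)} = 1/(s + 1).
So (s^2 + s - 4)Y = 1/(s + 1) + (4*s + 3).
Divide through and combine into a single rational function.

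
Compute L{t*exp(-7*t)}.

L{e^(-7t)} = 1/(s + 7).
Then apply L{t·g(t)} = -d/ds[G(s)] with G(s) = 1/(s + 7):
differentiating 1 time and applying the sign gives (s + 7)^(-2).

(s + 7)^(-2)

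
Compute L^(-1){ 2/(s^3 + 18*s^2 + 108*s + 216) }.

Rewrite the denominator: s^3 + 18*s^2 + 108*s + 216 = (s + 6)^3.
The form in (s + 6) signals a first-shifting-theorem factor e^(-6t).
Since L{t^2} = 2!/s^3 = 2/s^3, the inverse is t^2*e^(-6*t).

t^2*exp(-6*t)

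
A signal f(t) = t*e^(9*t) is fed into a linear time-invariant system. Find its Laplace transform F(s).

L{e^(9t)} = 1/(s - 9).
Then apply L{t·g(t)} = -d/ds[G(s)] with G(s) = 1/(s - 9):
differentiating 1 time and applying the sign gives (s - 9)^(-2).

F(s) = (s - 9)^(-2)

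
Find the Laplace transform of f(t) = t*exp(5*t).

(s - 5)^(-2)

L{e^(5t)} = 1/(s - 5).
Then apply L{t·g(t)} = -d/ds[G(s)] with G(s) = 1/(s - 5):
differentiating 1 time and applying the sign gives (s - 5)^(-2).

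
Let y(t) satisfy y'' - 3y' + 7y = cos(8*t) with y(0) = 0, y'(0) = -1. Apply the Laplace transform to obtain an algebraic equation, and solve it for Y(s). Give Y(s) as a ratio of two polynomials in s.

Y(s) = (-s^2 + s - 64)/(s^4 - 3*s^3 + 71*s^2 - 192*s + 448)

Take the Laplace transform of both sides.
The derivative rules (L{y''} = s^2 Y - s·y(0) - y'(0) and L{y'} = sY - y(0), with y(0) = 0, y'(0) = -1) turn the left side into (s^2 - 3*s + 7)Y - (-1).
The right side is L{cos(8*t)} = s/(s^2 + 64).
So (s^2 - 3*s + 7)Y = s/(s^2 + 64) + (-1).
Divide through and combine into a single rational function.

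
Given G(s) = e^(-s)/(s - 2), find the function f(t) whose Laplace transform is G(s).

The factor e^(-s) signals a time shift by c = 1 (second shifting theorem).
L{e^(2t)} = 1/(s - 2), so L^-1{1/(s - 2)} = e^(2*t).
Hence the inverse is u(t - 1) times that function evaluated at t - 1.

f(t) = Heaviside(t - 1)*(exp(2*t - 2))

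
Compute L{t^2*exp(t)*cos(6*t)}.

2*(s - 1)*(s^2 - 2*s - 107)/(s^2 - 2*s + 37)^3

L{cos(6t)} = s/(s^2 + 36).
Multiplying by e^(t) shifts s → s - 1, so L{exp(t)*cos(6*t)} = (s - 1)/((s - 1)^2 + 36).
Then apply L{t^2·g(t)} = (-1)^2 d^2/ds^2[G(s)] with G(s) = (s - 1)/((s - 1)^2 + 36):
differentiating 2 times and applying the sign gives 2*(s - 1)*(s^2 - 2*s - 107)/(s^2 - 2*s + 37)^3.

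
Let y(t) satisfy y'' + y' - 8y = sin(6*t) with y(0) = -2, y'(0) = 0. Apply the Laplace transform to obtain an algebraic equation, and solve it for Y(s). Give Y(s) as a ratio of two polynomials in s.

Apply the Laplace transform to the equation.
Using L{y''} = s^2 Y - s·y(0) - y'(0) and L{y'} = sY - y(0), with y(0) = -2, y'(0) = 0, the left side becomes (s^2 + s - 8)Y - (-2*s - 2).
The right side is L{sin(6*t)} = 6/(s^2 + 36).
So (s^2 + s - 8)Y = 6/(s^2 + 36) + (-2*s - 2).
Solve for Y(s) and write it as one ratio of polynomials.

Y(s) = (-2*s^3 - 2*s^2 - 72*s - 66)/(s^4 + s^3 + 28*s^2 + 36*s - 288)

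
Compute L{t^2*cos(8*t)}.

2*s*(s^2 - 192)/(s^2 + 64)^3

L{cos(8t)} = s/(s^2 + 64).
Then apply L{t^2·g(t)} = (-1)^2 d^2/ds^2[G(s)] with G(s) = s/(s^2 + 64):
differentiating 2 times and applying the sign gives 2*s*(s^2 - 192)/(s^2 + 64)^3.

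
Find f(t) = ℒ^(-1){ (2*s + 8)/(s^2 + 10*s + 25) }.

f(t) = -2*t*exp(-5*t) + 2*exp(-5*t)

Factor the denominator: s^2 + 10*s + 25 = (s + 5)^2.
Partial fraction decomposition gives [2/(s + 5)] + [-2/(s + 5)^2].
Invert each term: 2/(s + 5) ↔ 2e^(-5t); -2/(s + 5)^2 ↔ -2t·e^(-5t).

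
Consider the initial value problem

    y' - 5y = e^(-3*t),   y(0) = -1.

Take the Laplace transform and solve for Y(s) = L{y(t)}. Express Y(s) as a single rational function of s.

Transform both sides with L{·}.
The derivative rules (L{y'} = sY - y(0) = sY - (-1)) turn the left side into (s - 5)Y - (-1).
The right side is L{e^(-3*t)} = 1/(s + 3).
So (s - 5)Y = 1/(s + 3) + (-1).
Divide through and combine into a single rational function.

Y(s) = (-s - 2)/(s^2 - 2*s - 15)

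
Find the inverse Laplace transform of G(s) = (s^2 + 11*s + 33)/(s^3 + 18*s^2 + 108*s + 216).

Factor the denominator: s^3 + 18*s^2 + 108*s + 216 = (s + 6)^3.
Partial fraction decomposition gives [1/(s + 6)] + [-1/(s + 6)^2] + [3/(s + 6)^3].
Invert each term: 1/(s + 6) ↔ e^(-6t); -1/(s + 6)^2 ↔ -t·e^(-6t); 3/(s + 6)^3 ↔ (3/2)t^2·e^(-6t).

3*t^2*exp(-6*t)/2 - t*exp(-6*t) + exp(-6*t)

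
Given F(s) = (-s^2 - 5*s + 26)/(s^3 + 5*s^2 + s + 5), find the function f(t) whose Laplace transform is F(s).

Factor the denominator: s^3 + 5*s^2 + s + 5 = (s + 5)*(s^2 + 1).
Partial fraction decomposition gives [1/(s + 5)] + [-2*s/(s^2 + 1)] + [5/(s^2 + 1)].
Invert each term: 1/(s + 5) ↔ e^(-5t); -2·s/(s^2 + 1) ↔ -2cos(t); 5·1/(s^2 + 1) ↔ 5sin(t).

f(t) = 5*sin(t) - 2*cos(t) + exp(-5*t)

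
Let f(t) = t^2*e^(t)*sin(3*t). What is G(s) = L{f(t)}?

L{sin(3t)} = 3/(s^2 + 9).
Multiplying by e^(t) shifts s → s - 1, so L{e^(t)*sin(3*t)} = 3/((s - 1)^2 + 9).
Then apply L{t^2·g(t)} = (-1)^2 d^2/ds^2[H(s)] with H(s) = 3/((s - 1)^2 + 9):
differentiating 2 times and applying the sign gives 18*(s^2 - 2*s - 2)/(s^2 - 2*s + 10)^3.

G(s) = 18*(s^2 - 2*s - 2)/(s^2 - 2*s + 10)^3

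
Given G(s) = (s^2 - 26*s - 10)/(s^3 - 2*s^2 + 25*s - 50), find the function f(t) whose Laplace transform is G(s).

Factor the denominator: s^3 - 2*s^2 + 25*s - 50 = (s - 2)*(s^2 + 25).
Partial fraction decomposition gives [-2/(s - 2)] + [3*s/(s^2 + 25)] + [-20/(s^2 + 25)].
Invert each term: -2/(s - 2) ↔ -2e^(2t); 3·s/(s^2 + 25) ↔ 3cos(5t); -4·5/(s^2 + 25) ↔ -4sin(5t).

f(t) = -2*exp(2*t) - 4*sin(5*t) + 3*cos(5*t)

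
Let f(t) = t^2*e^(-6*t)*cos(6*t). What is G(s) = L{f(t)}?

L{cos(6t)} = s/(s^2 + 36).
Multiplying by e^(-6t) shifts s → s + 6, so L{e^(-6*t)*cos(6*t)} = (s + 6)/((s + 6)^2 + 36).
Then apply L{t^2·g(t)} = (-1)^2 d^2/ds^2[H(s)] with H(s) = (s + 6)/((s + 6)^2 + 36):
differentiating 2 times and applying the sign gives 2*(s + 6)*(s^2 + 12*s - 72)/(s^2 + 12*s + 72)^3.

G(s) = 2*(s + 6)*(s^2 + 12*s - 72)/(s^2 + 12*s + 72)^3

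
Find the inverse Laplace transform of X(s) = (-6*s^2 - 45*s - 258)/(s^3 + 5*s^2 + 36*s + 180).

Factor the denominator: s^3 + 5*s^2 + 36*s + 180 = (s + 5)*(s^2 + 36).
Partial fraction decomposition gives [-3/(s + 5)] + [-3*s/(s^2 + 36)] + [-30/(s^2 + 36)].
Invert each term: -3/(s + 5) ↔ -3e^(-5t); -3·s/(s^2 + 36) ↔ -3cos(6t); -5·6/(s^2 + 36) ↔ -5sin(6t).

-5*sin(6*t) - 3*cos(6*t) - 3*exp(-5*t)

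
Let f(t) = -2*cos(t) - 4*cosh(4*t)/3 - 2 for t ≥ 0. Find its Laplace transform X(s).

X(s) = -2*s/(s^2 + 1) - 4*s/(3*(s^2 - 16)) - 2/s

The transform is linear, so treat each term independently.
(-2)·[L{cos(t)} = s/(s^2 + 1)]; (-4/3)·[L{cosh(4t)} = s/(s^2 - 16)]; L{-2} = -2/s.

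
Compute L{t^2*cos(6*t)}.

L{cos(6t)} = s/(s^2 + 36).
Then apply L{t^2·g(t)} = (-1)^2 d^2/ds^2[H(s)] with H(s) = s/(s^2 + 36):
differentiating 2 times and applying the sign gives 2*s*(s^2 - 108)/(s^2 + 36)^3.

2*s*(s^2 - 108)/(s^2 + 36)^3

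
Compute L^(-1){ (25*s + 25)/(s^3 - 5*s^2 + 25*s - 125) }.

3*exp(5*t) + 2*sin(5*t) - 3*cos(5*t)

Factor the denominator: s^3 - 5*s^2 + 25*s - 125 = (s - 5)*(s^2 + 25).
Partial fraction decomposition gives [3/(s - 5)] + [-3*s/(s^2 + 25)] + [10/(s^2 + 25)].
Invert each term: 3/(s - 5) ↔ 3e^(5t); -3·s/(s^2 + 25) ↔ -3cos(5t); 2·5/(s^2 + 25) ↔ 2sin(5t).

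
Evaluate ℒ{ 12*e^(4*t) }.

L{12} = 12/s.
By the first shifting theorem, multiplying by e^(4t) replaces s with s - 4.

12/(s - 4)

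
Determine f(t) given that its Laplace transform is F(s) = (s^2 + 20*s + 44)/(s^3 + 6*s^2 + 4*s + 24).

Factor the denominator: s^3 + 6*s^2 + 4*s + 24 = (s + 6)*(s^2 + 4).
Partial fraction decomposition gives [-1/(s + 6)] + [2*s/(s^2 + 4)] + [8/(s^2 + 4)].
Invert each term: -1/(s + 6) ↔ -e^(-6t); 2·s/(s^2 + 4) ↔ 2cos(2t); 4·2/(s^2 + 4) ↔ 4sin(2t).

f(t) = 4*sin(2*t) + 2*cos(2*t) - exp(-6*t)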